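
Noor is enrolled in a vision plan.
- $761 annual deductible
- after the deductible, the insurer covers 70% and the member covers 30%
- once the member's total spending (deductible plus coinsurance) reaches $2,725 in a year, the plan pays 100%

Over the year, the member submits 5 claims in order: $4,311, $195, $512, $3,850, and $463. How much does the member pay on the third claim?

$153.60

#1 ($4,311): $761 finishes the deductible; $3,550 goes to coinsurance; coinsurance $3,550 × 30% = $1,065. Cost to member: $1,826. OOP to date $1,826.
#2 ($195): 30% coinsurance on $195 = $58.50. Cost to member: $58.50. OOP to date $1,884.50.
#3 ($512): deductible met; 30% of $512 = $153.60. Cost to member: $153.60. OOP to date $2,038.10.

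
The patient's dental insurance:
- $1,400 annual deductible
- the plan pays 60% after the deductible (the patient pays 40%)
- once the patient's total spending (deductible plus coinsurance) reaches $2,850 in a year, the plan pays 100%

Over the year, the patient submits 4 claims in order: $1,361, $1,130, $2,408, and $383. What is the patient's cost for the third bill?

#1 ($1,361): all of it applies to the deductible. Patient owes $1,361 (running OOP $1,361).
#2 ($1,130): deductible takes $39, $1,091 remains; patient's 40% is $436.40. Patient owes $475.40 (running OOP $1,836.40).
#3 ($2,408): deductible met; 40% of $2,408 = $963.20. Patient pays $963.20; OOP now $2,799.60.

$963.20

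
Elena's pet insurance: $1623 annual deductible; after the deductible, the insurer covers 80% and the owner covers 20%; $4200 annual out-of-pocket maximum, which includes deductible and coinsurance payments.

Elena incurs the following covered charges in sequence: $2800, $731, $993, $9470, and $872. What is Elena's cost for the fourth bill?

#1 ($2800): $1623 to deductible, leaving $1177; coinsurance $1177 × 20% = $235.40. Cost to owner: $1858.40. OOP to date $1858.40.
#2 ($731): deductible met; 20% of $731 = $146.20. Owner owes $146.20 (running OOP $2004.60).
#3 ($993): deductible met; 20% of $993 = $198.60. Owner pays $198.60; OOP now $2203.20.
#4 ($9470): deductible already satisfied, so owner's share is 20% × $9470 = $1894. Cost to owner: $1894. OOP to date $4097.20.

$1894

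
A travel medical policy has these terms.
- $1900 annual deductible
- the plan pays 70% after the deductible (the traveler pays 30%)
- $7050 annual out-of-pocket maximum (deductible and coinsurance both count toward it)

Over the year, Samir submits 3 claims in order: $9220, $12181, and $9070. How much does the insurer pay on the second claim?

$9227

#1 ($9220): $1900 to deductible, leaving $7320; 30% of $7320 = $2196. Traveler pays $4096; OOP now $4096. Insurer: $9220 − $4096 = $5124.
#2 ($12181): deductible already satisfied, so traveler's share is 30% × $12181 = $3654.30. Adding that to $4096 gives $7750.30, past the $7050 cap; traveler pays only $7050 − $4096 = $2954. Insurer: $12181 − $2954 = $9227.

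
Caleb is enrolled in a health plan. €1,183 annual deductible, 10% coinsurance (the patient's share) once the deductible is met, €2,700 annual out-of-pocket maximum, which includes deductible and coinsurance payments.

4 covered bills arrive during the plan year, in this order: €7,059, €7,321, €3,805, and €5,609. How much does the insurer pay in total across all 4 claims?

€21,094

#1 (€7,059): €1,183 to deductible, leaving €5,876; patient's 10% is €587.60. Patient pays €1,770.60; OOP now €1,770.60. Plan pays €7,059 − €1,770.60 = €5,288.40.
#2 (€7,321): deductible already satisfied, so patient's share is 10% × €7,321 = €732.10. Cost to patient: €732.10. OOP to date €2,502.70. Insurer: €7,321 − €732.10 = €6,588.90.
#3 (€3,805): deductible already satisfied, so patient's share is 10% × €3,805 = €380.50. OOP would hit €2,883.20 > €2,700, so the cap limits the patient to €2,700 − €2,502.70 = €197.30. Insurer: €3,805 − €197.30 = €3,607.70.
#4 (€5,609): 10% coinsurance on €5,609 = €560.90. That would push OOP to €3,260.90, over the €2,700 cap, so patient pays €2,700 − €2,700 = €0. Insurer: €5,609 − €0 = €5,609.
Insurer total = bills − patient's total = €23,794 − €2,700 = €21,094.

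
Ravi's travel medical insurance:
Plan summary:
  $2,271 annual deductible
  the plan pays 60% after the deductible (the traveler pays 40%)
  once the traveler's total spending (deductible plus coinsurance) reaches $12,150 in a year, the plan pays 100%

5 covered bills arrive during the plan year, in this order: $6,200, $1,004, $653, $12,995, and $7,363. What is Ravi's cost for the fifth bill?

#1 ($6,200): $2,271 finishes the deductible; $3,929 goes to coinsurance; traveler's 40% is $1,571.60. Traveler owes $3,842.60 (running OOP $3,842.60).
#2 ($1,004): deductible met; 40% of $1,004 = $401.60. Cost to traveler: $401.60. OOP to date $4,244.20.
#3 ($653): deductible already satisfied, so traveler's share is 40% × $653 = $261.20. Cost to traveler: $261.20. OOP to date $4,505.40.
#4 ($12,995): deductible already satisfied, so traveler's share is 40% × $12,995 = $5,198. Traveler pays $5,198; OOP now $9,703.40.
#5 ($7,363): deductible met; 40% of $7,363 = $2,945.20. OOP would hit $12,648.60 > $12,150, so the cap limits the traveler to $12,150 − $9,703.40 = $2,446.60.

$2,446.60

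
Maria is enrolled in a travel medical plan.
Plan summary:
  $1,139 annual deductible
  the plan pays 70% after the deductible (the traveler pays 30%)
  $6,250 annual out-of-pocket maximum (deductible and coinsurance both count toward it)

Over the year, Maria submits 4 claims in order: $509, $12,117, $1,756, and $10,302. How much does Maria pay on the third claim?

$526.80

Claim 1 — $509: fully absorbed by the deductible. Traveler pays $509; OOP now $509.
Claim 2 — $12,117: deductible takes $630, $11,487 remains; 30% of $11,487 = $3,446.10. Traveler pays $4,076.10; OOP now $4,585.10.
Claim 3 — $1,756: deductible already satisfied, so traveler's share is 30% × $1,756 = $526.80. Cost to traveler: $526.80. OOP to date $5,111.90.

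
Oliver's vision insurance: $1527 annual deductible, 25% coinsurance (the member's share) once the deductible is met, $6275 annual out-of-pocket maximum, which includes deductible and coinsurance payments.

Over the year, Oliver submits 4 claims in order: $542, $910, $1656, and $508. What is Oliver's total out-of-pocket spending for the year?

$2049.25

#1 ($542): fully absorbed by the deductible. Cost to member: $542. OOP to date $542.
#2 ($910): all of it applies to the deductible. Cost to member: $910. OOP to date $1452.
#3 ($1656): deductible takes $75, $1581 remains; 25% of $1581 = $395.25. Member pays $470.25; OOP now $1922.25.
#4 ($508): deductible met; 25% of $508 = $127. Member pays $127; OOP now $2049.25.
Total paid by the member: $542 + $910 + $470.25 + $127 = $2049.25.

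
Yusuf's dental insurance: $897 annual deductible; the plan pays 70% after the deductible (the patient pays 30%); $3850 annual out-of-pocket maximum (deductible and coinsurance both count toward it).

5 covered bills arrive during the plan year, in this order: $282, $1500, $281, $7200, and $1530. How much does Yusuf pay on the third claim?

$84.30

Claim 1 — $282: all of it applies to the deductible. Cost to patient: $282. OOP to date $282.
Claim 2 — $1500: deductible takes $615, $885 remains; patient's 30% is $265.50. Patient owes $880.50 (running OOP $1162.50).
Claim 3 — $281: deductible met; 30% of $281 = $84.30. Patient pays $84.30; OOP now $1246.80.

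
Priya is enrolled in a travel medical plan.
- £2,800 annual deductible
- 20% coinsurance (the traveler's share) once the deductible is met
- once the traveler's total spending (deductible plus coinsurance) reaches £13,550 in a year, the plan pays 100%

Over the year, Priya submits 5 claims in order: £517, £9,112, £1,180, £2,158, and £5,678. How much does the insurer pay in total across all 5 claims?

£12,676

Claim 1 — £517: fully absorbed by the deductible. Traveler owes £517 (running OOP £517). Plan pays £517 − £517 = £0.
Claim 2 — £9,112: £2,283 finishes the deductible; £6,829 goes to coinsurance; 20% of £6,829 = £1,365.80. Traveler pays £3,648.80; OOP now £4,165.80. Insurer: £9,112 − £3,648.80 = £5,463.20.
Claim 3 — £1,180: 20% coinsurance on £1,180 = £236. Traveler owes £236 (running OOP £4,401.80). Plan pays £1,180 − £236 = £944.
Claim 4 — £2,158: 20% coinsurance on £2,158 = £431.60. Cost to traveler: £431.60. OOP to date £4,833.40. Insurer: £2,158 − £431.60 = £1,726.40.
Claim 5 — £5,678: deductible met; 20% of £5,678 = £1,135.60. Cost to traveler: £1,135.60. OOP to date £5,969. Insurer: £5,678 − £1,135.60 = £4,542.40.
Insurer total = bills − traveler's total = £18,645 − £5,969 = £12,676.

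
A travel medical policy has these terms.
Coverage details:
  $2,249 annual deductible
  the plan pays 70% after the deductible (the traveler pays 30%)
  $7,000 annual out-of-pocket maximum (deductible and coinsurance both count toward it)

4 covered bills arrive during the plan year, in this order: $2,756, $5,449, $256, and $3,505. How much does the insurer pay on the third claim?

#1 ($2,756): deductible takes $2,249, $507 remains; coinsurance $507 × 30% = $152.10. Traveler pays $2,401.10; OOP now $2,401.10. Plan pays $2,756 − $2,401.10 = $354.90.
#2 ($5,449): 30% coinsurance on $5,449 = $1,634.70. Traveler pays $1,634.70; OOP now $4,035.80. Plan pays $5,449 − $1,634.70 = $3,814.30.
#3 ($256): deductible met; 30% of $256 = $76.80. Traveler owes $76.80 (running OOP $4,112.60). Insurer: $256 − $76.80 = $179.20.

$179.20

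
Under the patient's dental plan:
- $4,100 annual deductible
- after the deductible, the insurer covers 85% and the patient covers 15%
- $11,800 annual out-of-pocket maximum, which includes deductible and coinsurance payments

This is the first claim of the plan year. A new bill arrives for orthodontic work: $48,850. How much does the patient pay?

$10,812.50

Deductible not yet touched, so the first $4,100 of the bill goes to the deductible.
That leaves $48,850 − $4,100 = $44,750 for coinsurance.
15% of $44,750 = $6,712.50 falls to the patient.
Patient responsibility before any cap: $4,100 + $6,712.50 = $10,812.50.
Year-to-date out-of-pocket becomes $0 + $10,812.50 = $10,812.50, still under the $11,800 maximum, so no cap applies.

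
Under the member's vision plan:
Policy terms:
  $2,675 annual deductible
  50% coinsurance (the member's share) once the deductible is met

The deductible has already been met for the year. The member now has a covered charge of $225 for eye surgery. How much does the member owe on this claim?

$112.50

The deductible is already satisfied, so the full bill goes to coinsurance.
50% of $225 = $112.50 falls to the member.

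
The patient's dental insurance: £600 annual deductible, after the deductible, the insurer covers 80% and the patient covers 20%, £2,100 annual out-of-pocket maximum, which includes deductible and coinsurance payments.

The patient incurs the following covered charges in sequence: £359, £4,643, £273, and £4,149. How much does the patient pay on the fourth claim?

£565

Bill 1, £359: all of it applies to the deductible. Patient pays £359; OOP now £359.
Bill 2, £4,643: £241 to deductible, leaving £4,402; coinsurance £4,402 × 20% = £880.40. Patient pays £1,121.40; OOP now £1,480.40.
Bill 3, £273: deductible met; 20% of £273 = £54.60. Patient pays £54.60; OOP now £1,535.
Bill 4, £4,149: deductible met; 20% of £4,149 = £829.80. Adding that to £1,535 gives £2,364.80, past the £2,100 cap; patient pays only £2,100 − £1,535 = £565.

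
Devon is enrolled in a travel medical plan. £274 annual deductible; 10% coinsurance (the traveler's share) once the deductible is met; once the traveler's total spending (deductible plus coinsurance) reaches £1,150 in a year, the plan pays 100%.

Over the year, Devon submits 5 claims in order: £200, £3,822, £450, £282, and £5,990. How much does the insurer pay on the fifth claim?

£5,562

Claim 1 (£200): entire amount goes to the deductible. Traveler pays £200; OOP now £200. Insurer: £200 − £200 = £0.
Claim 2 (£3,822): £74 finishes the deductible; £3,748 goes to coinsurance; coinsurance £3,748 × 10% = £374.80. Cost to traveler: £448.80. OOP to date £648.80. Insurer: £3,822 − £448.80 = £3,373.20.
Claim 3 (£450): 10% coinsurance on £450 = £45. Traveler owes £45 (running OOP £693.80). Plan pays £450 − £45 = £405.
Claim 4 (£282): 10% coinsurance on £282 = £28.20. Traveler pays £28.20; OOP now £722. Insurer: £282 − £28.20 = £253.80.
Claim 5 (£5,990): 10% coinsurance on £5,990 = £599. OOP would hit £1,321 > £1,150, so the cap limits the traveler to £1,150 − £722 = £428. Insurer: £5,990 − £428 = £5,562.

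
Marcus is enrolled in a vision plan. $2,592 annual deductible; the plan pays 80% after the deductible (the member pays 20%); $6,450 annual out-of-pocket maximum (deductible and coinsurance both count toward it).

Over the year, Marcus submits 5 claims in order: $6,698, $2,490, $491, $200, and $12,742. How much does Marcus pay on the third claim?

$98.20

#1 ($6,698): deductible takes $2,592, $4,106 remains; coinsurance $4,106 × 20% = $821.20. Member pays $3,413.20; OOP now $3,413.20.
#2 ($2,490): deductible met; 20% of $2,490 = $498. Member pays $498; OOP now $3,911.20.
#3 ($491): deductible already satisfied, so member's share is 20% × $491 = $98.20. Member owes $98.20 (running OOP $4,009.40).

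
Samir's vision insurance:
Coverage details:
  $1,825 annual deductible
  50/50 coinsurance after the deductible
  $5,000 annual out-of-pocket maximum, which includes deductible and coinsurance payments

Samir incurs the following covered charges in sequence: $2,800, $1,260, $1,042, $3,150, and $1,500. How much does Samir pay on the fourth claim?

#1 ($2,800): $1,825 to deductible, leaving $975; 50% of $975 = $487.50. Member pays $2,312.50; OOP now $2,312.50.
#2 ($1,260): deductible already satisfied, so member's share is 50% × $1,260 = $630. Cost to member: $630. OOP to date $2,942.50.
#3 ($1,042): 50% coinsurance on $1,042 = $521. Member owes $521 (running OOP $3,463.50).
#4 ($3,150): deductible already satisfied, so member's share is 50% × $3,150 = $1,575. Adding that to $3,463.50 gives $5,038.50, past the $5,000 cap; member pays only $5,000 − $3,463.50 = $1,536.50.

$1,536.50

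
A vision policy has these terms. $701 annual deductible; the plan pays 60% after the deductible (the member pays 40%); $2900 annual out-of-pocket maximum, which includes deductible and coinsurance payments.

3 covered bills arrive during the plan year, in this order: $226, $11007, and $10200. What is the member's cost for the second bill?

Claim 1 — $226: entire amount goes to the deductible. Member pays $226; OOP now $226.
Claim 2 — $11007: $475 to deductible, leaving $10532; 40% of $10532 = $4212.80. Together that's $475 + $4212.80 = $4687.80. OOP would hit $4913.80 > $2900, so the cap limits the member to $2900 − $226 = $2674.

$2674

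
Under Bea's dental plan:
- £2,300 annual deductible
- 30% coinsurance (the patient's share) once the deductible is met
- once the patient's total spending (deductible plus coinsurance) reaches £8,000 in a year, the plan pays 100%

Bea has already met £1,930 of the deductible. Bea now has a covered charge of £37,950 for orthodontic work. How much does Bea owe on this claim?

£1,930 of the £2,300 deductible is already met, leaving £370.
That leaves £37,950 − £370 = £37,580 for coinsurance.
Patient's 30% share of £37,580 is £11,274.
Patient responsibility before any cap: £370 + £11,274 = £11,644.
Adding £11,644 to the £1,930 already spent would give £13,574, which exceeds the £8,000 cap; the patient pays just £8,000 − £1,930 = £6,070.

£6,070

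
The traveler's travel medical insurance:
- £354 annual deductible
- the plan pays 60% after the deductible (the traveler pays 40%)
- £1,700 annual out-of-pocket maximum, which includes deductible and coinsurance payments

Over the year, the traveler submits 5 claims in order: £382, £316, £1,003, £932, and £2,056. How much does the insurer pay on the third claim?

£601.80

Claim 1 (£382): deductible takes £354, £28 remains; coinsurance £28 × 40% = £11.20. Traveler owes £365.20 (running OOP £365.20). Plan pays £382 − £365.20 = £16.80.
Claim 2 (£316): 40% coinsurance on £316 = £126.40. Traveler pays £126.40; OOP now £491.60. Insurer: £316 − £126.40 = £189.60.
Claim 3 (£1,003): 40% coinsurance on £1,003 = £401.20. Traveler pays £401.20; OOP now £892.80. Plan pays £1,003 − £401.20 = £601.80.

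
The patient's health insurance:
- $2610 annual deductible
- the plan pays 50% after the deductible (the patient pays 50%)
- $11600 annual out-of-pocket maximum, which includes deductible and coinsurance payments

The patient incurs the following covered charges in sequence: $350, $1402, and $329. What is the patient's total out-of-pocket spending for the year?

Claim 1 — $350: fully absorbed by the deductible. Patient owes $350 (running OOP $350).
Claim 2 — $1402: all of it applies to the deductible. Patient owes $1402 (running OOP $1752).
Claim 3 — $329: all of it applies to the deductible. Cost to patient: $329. OOP to date $2081.
Summing the patient's payments: $350 + $1402 + $329 = $2081.

$2081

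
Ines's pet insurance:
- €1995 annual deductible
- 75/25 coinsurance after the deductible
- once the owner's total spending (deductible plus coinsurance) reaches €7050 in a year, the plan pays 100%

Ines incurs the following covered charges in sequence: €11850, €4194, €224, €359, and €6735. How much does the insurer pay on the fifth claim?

€5338

Claim 1 — €11850: €1995 to deductible, leaving €9855; coinsurance €9855 × 25% = €2463.75. Owner owes €4458.75 (running OOP €4458.75). Insurer: €11850 − €4458.75 = €7391.25.
Claim 2 — €4194: deductible already satisfied, so owner's share is 25% × €4194 = €1048.50. Owner pays €1048.50; OOP now €5507.25. Plan pays €4194 − €1048.50 = €3145.50.
Claim 3 — €224: deductible met; 25% of €224 = €56. Owner owes €56 (running OOP €5563.25). Plan pays €224 − €56 = €168.
Claim 4 — €359: deductible met; 25% of €359 = €89.75. Cost to owner: €89.75. OOP to date €5653. Plan pays €359 − €89.75 = €269.25.
Claim 5 — €6735: deductible already satisfied, so owner's share is 25% × €6735 = €1683.75. OOP would hit €7336.75 > €7050, so the cap limits the owner to €7050 − €5653 = €1397. Plan pays €6735 − €1397 = €5338.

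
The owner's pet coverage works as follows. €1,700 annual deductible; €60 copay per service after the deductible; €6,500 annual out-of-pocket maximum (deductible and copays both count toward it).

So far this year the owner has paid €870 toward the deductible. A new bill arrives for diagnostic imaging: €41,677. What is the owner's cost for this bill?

€890

Deductible still to meet: €1,700 − €870 = €830.
The remaining €40,847 (= €41,677 − €830) moves to the copay.
Copay on this service: €60.
Owner responsibility before any cap: €830 + €60 = €890.
Year-to-date out-of-pocket becomes €870 + €890 = €1,760, still under the €6,500 maximum, so no cap applies.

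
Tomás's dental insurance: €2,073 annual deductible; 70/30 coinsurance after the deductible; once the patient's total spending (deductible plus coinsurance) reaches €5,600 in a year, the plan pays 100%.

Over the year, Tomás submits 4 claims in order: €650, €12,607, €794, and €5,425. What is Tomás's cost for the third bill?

€171.80

#1 (€650): fully absorbed by the deductible. Cost to patient: €650. OOP to date €650.
#2 (€12,607): €1,423 to deductible, leaving €11,184; 30% of €11,184 = €3,355.20. Patient pays €4,778.20; OOP now €5,428.20.
#3 (€794): 30% coinsurance on €794 = €238.20. That would push OOP to €5,666.40, over the €5,600 cap, so patient pays €5,600 − €5,428.20 = €171.80.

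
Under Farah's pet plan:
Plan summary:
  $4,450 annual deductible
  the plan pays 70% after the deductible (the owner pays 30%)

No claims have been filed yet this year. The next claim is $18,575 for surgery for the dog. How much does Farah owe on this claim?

Deductible not yet touched, so the first $4,450 of the bill goes to the deductible.
That leaves $18,575 − $4,450 = $14,125 for coinsurance.
30% of $14,125 = $4,237.50 falls to the owner.
So the owner owes $4,450 + $4,237.50 = $8,687.50.

$8,687.50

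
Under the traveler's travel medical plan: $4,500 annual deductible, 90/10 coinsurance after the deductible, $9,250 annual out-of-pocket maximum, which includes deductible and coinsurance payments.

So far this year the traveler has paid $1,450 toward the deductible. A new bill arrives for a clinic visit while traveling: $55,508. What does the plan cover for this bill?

$47,708

$1,450 of the $4,500 deductible is already met, leaving $3,050.
The remaining $52,458 (= $55,508 − $3,050) moves to coinsurance.
10% of $52,458 = $5,245.80 falls to the traveler.
That puts the traveler's cost at $3,050 + $5,245.80 = $8,295.80 before any cap.
That would bring total out-of-pocket to $9,745.80, past the $9,250 cap. The traveler is capped at $9,250 − $1,450 = $7,800 on this claim.
The plan picks up $55,508 − $7,800 = $47,708.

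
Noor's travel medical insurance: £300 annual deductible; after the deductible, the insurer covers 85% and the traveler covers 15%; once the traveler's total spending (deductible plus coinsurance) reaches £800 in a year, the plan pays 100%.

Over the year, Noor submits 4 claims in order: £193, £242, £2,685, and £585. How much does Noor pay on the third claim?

£402.75

Bill 1, £193: entire amount goes to the deductible. Cost to traveler: £193. OOP to date £193.
Bill 2, £242: £107 to deductible, leaving £135; 15% of £135 = £20.25. Traveler pays £127.25; OOP now £320.25.
Bill 3, £2,685: 15% coinsurance on £2,685 = £402.75. Traveler pays £402.75; OOP now £723.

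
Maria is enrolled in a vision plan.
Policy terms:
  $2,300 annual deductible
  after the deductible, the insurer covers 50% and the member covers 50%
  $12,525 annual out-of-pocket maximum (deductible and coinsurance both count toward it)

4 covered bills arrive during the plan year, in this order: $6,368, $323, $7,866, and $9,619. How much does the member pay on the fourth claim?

#1 ($6,368): $2,300 to deductible, leaving $4,068; member's 50% is $2,034. Member owes $4,334 (running OOP $4,334).
#2 ($323): deductible already satisfied, so member's share is 50% × $323 = $161.50. Member pays $161.50; OOP now $4,495.50.
#3 ($7,866): deductible met; 50% of $7,866 = $3,933. Member pays $3,933; OOP now $8,428.50.
#4 ($9,619): deductible met; 50% of $9,619 = $4,809.50. OOP would hit $13,238 > $12,525, so the cap limits the member to $12,525 − $8,428.50 = $4,096.50.

$4,096.50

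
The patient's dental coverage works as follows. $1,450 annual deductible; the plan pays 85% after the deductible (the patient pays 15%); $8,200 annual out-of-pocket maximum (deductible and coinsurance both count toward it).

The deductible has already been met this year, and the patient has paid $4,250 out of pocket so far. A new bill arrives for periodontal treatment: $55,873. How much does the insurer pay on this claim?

$51,923

The deductible is already satisfied, so the full bill goes to coinsurance.
Coinsurance: $55,873 × 15% = $8,380.95.
That would bring total out-of-pocket to $12,630.95, past the $8,200 cap. The patient is capped at $8,200 − $4,250 = $3,950 on this claim.
The plan picks up $55,873 − $3,950 = $51,923.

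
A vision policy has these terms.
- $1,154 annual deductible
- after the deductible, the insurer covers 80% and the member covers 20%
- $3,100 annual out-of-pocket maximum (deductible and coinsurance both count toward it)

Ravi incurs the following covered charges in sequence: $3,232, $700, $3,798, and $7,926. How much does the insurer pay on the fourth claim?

#1 ($3,232): $1,154 finishes the deductible; $2,078 goes to coinsurance; coinsurance $2,078 × 20% = $415.60. Member pays $1,569.60; OOP now $1,569.60. Insurer: $3,232 − $1,569.60 = $1,662.40.
#2 ($700): deductible met; 20% of $700 = $140. Cost to member: $140. OOP to date $1,709.60. Plan pays $700 − $140 = $560.
#3 ($3,798): 20% coinsurance on $3,798 = $759.60. Cost to member: $759.60. OOP to date $2,469.20. Insurer: $3,798 − $759.60 = $3,038.40.
#4 ($7,926): deductible met; 20% of $7,926 = $1,585.20. OOP would hit $4,054.40 > $3,100, so the cap limits the member to $3,100 − $2,469.20 = $630.80. Insurer: $7,926 − $630.80 = $7,295.20.

$7,295.20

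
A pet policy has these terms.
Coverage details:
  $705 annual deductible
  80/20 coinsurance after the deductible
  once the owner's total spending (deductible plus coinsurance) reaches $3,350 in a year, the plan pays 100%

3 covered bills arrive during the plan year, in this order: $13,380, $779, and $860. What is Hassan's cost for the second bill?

$110

#1 ($13,380): $705 to deductible, leaving $12,675; coinsurance $12,675 × 20% = $2,535. Owner pays $3,240; OOP now $3,240.
#2 ($779): deductible met; 20% of $779 = $155.80. That would push OOP to $3,395.80, over the $3,350 cap, so owner pays $3,350 − $3,240 = $110.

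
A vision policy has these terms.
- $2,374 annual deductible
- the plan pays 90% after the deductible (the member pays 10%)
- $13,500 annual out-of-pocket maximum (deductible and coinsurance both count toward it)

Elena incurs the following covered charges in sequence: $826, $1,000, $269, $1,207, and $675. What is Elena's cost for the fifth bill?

Claim 1 ($826): entire amount goes to the deductible. Cost to member: $826. OOP to date $826.
Claim 2 ($1,000): entire amount goes to the deductible. Cost to member: $1,000. OOP to date $1,826.
Claim 3 ($269): all of it applies to the deductible. Member pays $269; OOP now $2,095.
Claim 4 ($1,207): deductible takes $279, $928 remains; coinsurance $928 × 10% = $92.80. Member pays $371.80; OOP now $2,466.80.
Claim 5 ($675): 10% coinsurance on $675 = $67.50. Member pays $67.50; OOP now $2,534.30.

$67.50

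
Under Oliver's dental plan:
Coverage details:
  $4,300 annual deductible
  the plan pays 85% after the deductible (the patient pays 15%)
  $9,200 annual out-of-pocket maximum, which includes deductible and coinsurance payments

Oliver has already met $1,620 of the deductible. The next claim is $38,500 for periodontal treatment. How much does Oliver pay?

$7,580

Remaining deductible: $4,300 − $1,620 = $2,680.
After the $2,680 deductible portion, $38,500 − $2,680 = $35,820 is subject to coinsurance.
15% of $35,820 = $5,373 falls to the patient.
That puts the patient's cost at $2,680 + $5,373 = $8,053 before any cap.
Adding $8,053 to the $1,620 already spent would give $9,673, which exceeds the $9,200 cap; the patient pays just $9,200 − $1,620 = $7,580.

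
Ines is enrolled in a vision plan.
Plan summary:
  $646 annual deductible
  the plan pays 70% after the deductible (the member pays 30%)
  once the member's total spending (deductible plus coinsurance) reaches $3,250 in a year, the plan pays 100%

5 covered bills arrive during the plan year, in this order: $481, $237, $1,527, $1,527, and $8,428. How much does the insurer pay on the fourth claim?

Claim 1 ($481): all of it applies to the deductible. Cost to member: $481. OOP to date $481. Insurer: $481 − $481 = $0.
Claim 2 ($237): deductible takes $165, $72 remains; member's 30% is $21.60. Cost to member: $186.60. OOP to date $667.60. Plan pays $237 − $186.60 = $50.40.
Claim 3 ($1,527): 30% coinsurance on $1,527 = $458.10. Member pays $458.10; OOP now $1,125.70. Insurer: $1,527 − $458.10 = $1,068.90.
Claim 4 ($1,527): deductible already satisfied, so member's share is 30% × $1,527 = $458.10. Member owes $458.10 (running OOP $1,583.80). Insurer: $1,527 − $458.10 = $1,068.90.

$1,068.90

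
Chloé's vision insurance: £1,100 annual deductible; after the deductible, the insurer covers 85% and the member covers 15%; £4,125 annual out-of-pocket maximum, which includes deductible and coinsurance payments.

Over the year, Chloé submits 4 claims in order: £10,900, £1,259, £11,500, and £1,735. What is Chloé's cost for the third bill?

Claim 1 — £10,900: £1,100 finishes the deductible; £9,800 goes to coinsurance; 15% of £9,800 = £1,470. Member owes £2,570 (running OOP £2,570).
Claim 2 — £1,259: deductible already satisfied, so member's share is 15% × £1,259 = £188.85. Member pays £188.85; OOP now £2,758.85.
Claim 3 — £11,500: deductible met; 15% of £11,500 = £1,725. OOP would hit £4,483.85 > £4,125, so the cap limits the member to £4,125 − £2,758.85 = £1,366.15.

£1,366.15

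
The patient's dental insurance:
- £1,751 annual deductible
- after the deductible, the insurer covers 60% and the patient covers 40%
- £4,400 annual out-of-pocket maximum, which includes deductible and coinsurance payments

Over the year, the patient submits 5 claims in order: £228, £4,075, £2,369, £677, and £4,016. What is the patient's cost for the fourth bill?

£270.80

Claim 1 (£228): all of it applies to the deductible. Cost to patient: £228. OOP to date £228.
Claim 2 (£4,075): deductible takes £1,523, £2,552 remains; 40% of £2,552 = £1,020.80. Patient owes £2,543.80 (running OOP £2,771.80).
Claim 3 (£2,369): 40% coinsurance on £2,369 = £947.60. Patient pays £947.60; OOP now £3,719.40.
Claim 4 (£677): deductible met; 40% of £677 = £270.80. Patient owes £270.80 (running OOP £3,990.20).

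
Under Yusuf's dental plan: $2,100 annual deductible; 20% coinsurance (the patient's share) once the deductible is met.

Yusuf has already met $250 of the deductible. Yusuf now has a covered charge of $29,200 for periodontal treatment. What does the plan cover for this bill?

$21,880

Remaining deductible: $2,100 − $250 = $1,850.
After the $1,850 deductible portion, $29,200 − $1,850 = $27,350 is subject to coinsurance.
Coinsurance: $27,350 × 20% = $5,470.
Patient responsibility: $1,850 + $5,470 = $7,320.
Insurer pays the balance: $29,200 − $7,320 = $21,880.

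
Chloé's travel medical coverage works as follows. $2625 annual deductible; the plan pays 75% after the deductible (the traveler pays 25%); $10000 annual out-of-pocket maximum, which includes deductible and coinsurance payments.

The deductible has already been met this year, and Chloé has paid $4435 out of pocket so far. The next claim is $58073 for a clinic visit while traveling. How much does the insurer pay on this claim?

$52508

The deductible is already satisfied, so the full bill goes to coinsurance.
Traveler's 25% share of $58073 is $14518.25.
Year-to-date out-of-pocket would reach $4435 + $14518.25 = $18953.25, above the $10000 maximum, so the traveler pays only $10000 − $4435 = $5565.
The insurer covers the remainder: $58073 − $5565 = $52508.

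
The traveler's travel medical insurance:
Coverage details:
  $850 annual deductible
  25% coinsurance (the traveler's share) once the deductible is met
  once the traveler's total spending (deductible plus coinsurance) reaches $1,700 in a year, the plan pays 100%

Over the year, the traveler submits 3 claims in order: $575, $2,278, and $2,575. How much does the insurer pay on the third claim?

Claim 1 — $575: entire amount goes to the deductible. Traveler owes $575 (running OOP $575). Plan pays $575 − $575 = $0.
Claim 2 — $2,278: $275 finishes the deductible; $2,003 goes to coinsurance; coinsurance $2,003 × 25% = $500.75. Traveler owes $775.75 (running OOP $1,350.75). Insurer: $2,278 − $775.75 = $1,502.25.
Claim 3 — $2,575: deductible already satisfied, so traveler's share is 25% × $2,575 = $643.75. OOP would hit $1,994.50 > $1,700, so the cap limits the traveler to $1,700 − $1,350.75 = $349.25. Insurer: $2,575 − $349.25 = $2,225.75.

$2,225.75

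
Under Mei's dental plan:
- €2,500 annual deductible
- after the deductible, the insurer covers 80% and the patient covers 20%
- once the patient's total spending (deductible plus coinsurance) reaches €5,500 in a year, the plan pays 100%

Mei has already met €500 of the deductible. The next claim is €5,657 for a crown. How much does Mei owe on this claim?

€2,731.40

Deductible still to meet: €2,500 − €500 = €2,000.
The remaining €3,657 (= €5,657 − €2,000) moves to coinsurance.
20% of €3,657 = €731.40 falls to the patient.
That puts the patient's cost at €2,000 + €731.40 = €2,731.40 before any cap.
Total out-of-pocket so far would be €500 + €2,731.40 = €3,231.40, below the €5,500 cap — no reduction.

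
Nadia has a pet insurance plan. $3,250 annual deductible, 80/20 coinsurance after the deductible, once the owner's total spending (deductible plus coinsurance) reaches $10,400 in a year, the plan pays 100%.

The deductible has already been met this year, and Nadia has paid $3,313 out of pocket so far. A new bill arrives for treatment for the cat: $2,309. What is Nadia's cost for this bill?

The deductible is already satisfied, so the full bill goes to coinsurance.
Coinsurance: $2,309 × 20% = $461.80.
Total out-of-pocket so far would be $3,313 + $461.80 = $3,774.80, below the $10,400 cap — no reduction.

$461.80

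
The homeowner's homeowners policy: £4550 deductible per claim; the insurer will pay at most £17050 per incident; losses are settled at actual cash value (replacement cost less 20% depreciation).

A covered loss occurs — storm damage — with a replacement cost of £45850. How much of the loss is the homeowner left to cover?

Actual cash value after 20% depreciation: £45850 × 80% = £36680.
Subtract the deductible: £36680 − £4550 = £32130.
£32130 exceeds the £17050 limit, so the insurer pays the limit: £17050.
Out of pocket: £45850 − £17050 = £28800.

£28800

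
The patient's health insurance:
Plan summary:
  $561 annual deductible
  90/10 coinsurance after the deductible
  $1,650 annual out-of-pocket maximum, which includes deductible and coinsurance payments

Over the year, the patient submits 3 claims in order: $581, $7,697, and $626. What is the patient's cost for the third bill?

#1 ($581): $561 finishes the deductible; $20 goes to coinsurance; patient's 10% is $2. Cost to patient: $563. OOP to date $563.
#2 ($7,697): deductible already satisfied, so patient's share is 10% × $7,697 = $769.70. Patient owes $769.70 (running OOP $1,332.70).
#3 ($626): deductible already satisfied, so patient's share is 10% × $626 = $62.60. Cost to patient: $62.60. OOP to date $1,395.30.

$62.60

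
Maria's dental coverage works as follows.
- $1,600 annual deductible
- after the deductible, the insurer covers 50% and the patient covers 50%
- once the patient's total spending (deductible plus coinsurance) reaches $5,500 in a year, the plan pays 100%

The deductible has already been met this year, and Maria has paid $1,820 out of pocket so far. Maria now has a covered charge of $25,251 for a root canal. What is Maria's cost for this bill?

$3,680

With the deductible met, the entire $25,251 is subject to coinsurance.
Coinsurance: $25,251 × 50% = $12,625.50.
Year-to-date out-of-pocket would reach $1,820 + $12,625.50 = $14,445.50, above the $5,500 maximum, so the patient pays only $5,500 − $1,820 = $3,680.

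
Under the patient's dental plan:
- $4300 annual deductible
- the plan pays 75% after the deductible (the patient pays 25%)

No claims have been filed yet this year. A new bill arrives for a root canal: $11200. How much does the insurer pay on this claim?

$5175

Deductible not yet touched, so the first $4300 of the bill goes to the deductible.
The remaining $6900 (= $11200 − $4300) moves to coinsurance.
25% of $6900 = $1725 falls to the patient.
Patient responsibility: $4300 + $1725 = $6025.
The plan picks up $11200 − $6025 = $5175.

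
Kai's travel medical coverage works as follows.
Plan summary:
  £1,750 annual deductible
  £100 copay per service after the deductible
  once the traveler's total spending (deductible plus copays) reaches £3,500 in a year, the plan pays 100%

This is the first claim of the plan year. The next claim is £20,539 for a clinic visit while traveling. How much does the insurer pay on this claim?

Nothing has been paid toward the £1,750 deductible, so the first £1,750 of this charge is applied there.
That leaves £20,539 − £1,750 = £18,789 for the copay.
Copay on this service: £100.
Traveler responsibility before any cap: £1,750 + £100 = £1,850.
Total out-of-pocket so far would be £0 + £1,850 = £1,850, below the £3,500 cap — no reduction.
Insurer pays the balance: £20,539 − £1,850 = £18,689.

£18,689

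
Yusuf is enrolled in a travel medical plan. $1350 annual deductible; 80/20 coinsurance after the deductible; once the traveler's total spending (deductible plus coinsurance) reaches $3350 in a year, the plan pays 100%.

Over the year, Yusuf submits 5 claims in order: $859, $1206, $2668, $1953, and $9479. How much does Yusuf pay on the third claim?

#1 ($859): entire amount goes to the deductible. Traveler owes $859 (running OOP $859).
#2 ($1206): $491 to deductible, leaving $715; coinsurance $715 × 20% = $143. Traveler owes $634 (running OOP $1493).
#3 ($2668): deductible already satisfied, so traveler's share is 20% × $2668 = $533.60. Traveler owes $533.60 (running OOP $2026.60).

$533.60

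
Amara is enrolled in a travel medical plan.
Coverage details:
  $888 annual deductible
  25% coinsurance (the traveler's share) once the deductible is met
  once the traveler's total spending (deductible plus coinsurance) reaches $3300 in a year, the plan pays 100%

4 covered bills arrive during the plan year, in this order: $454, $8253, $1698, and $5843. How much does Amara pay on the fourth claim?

Claim 1 ($454): all of it applies to the deductible. Traveler owes $454 (running OOP $454).
Claim 2 ($8253): deductible takes $434, $7819 remains; coinsurance $7819 × 25% = $1954.75. Cost to traveler: $2388.75. OOP to date $2842.75.
Claim 3 ($1698): deductible met; 25% of $1698 = $424.50. Traveler owes $424.50 (running OOP $3267.25).
Claim 4 ($5843): deductible met; 25% of $5843 = $1460.75. That would push OOP to $4728, over the $3300 cap, so traveler pays $3300 − $3267.25 = $32.75.

$32.75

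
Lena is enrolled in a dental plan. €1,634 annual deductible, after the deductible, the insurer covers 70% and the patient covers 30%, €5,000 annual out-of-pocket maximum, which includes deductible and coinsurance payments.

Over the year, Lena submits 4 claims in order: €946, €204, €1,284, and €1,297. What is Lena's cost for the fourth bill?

€389.10

Claim 1 (€946): entire amount goes to the deductible. Patient owes €946 (running OOP €946).
Claim 2 (€204): all of it applies to the deductible. Patient pays €204; OOP now €1,150.
Claim 3 (€1,284): €484 finishes the deductible; €800 goes to coinsurance; 30% of €800 = €240. Patient owes €724 (running OOP €1,874).
Claim 4 (€1,297): deductible already satisfied, so patient's share is 30% × €1,297 = €389.10. Patient owes €389.10 (running OOP €2,263.10).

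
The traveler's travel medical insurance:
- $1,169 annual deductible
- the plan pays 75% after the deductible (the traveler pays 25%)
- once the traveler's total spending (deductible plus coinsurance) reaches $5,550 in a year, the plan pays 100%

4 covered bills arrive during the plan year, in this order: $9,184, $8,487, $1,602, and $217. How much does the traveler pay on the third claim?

$255.50

#1 ($9,184): $1,169 to deductible, leaving $8,015; traveler's 25% is $2,003.75. Traveler pays $3,172.75; OOP now $3,172.75.
#2 ($8,487): deductible met; 25% of $8,487 = $2,121.75. Traveler owes $2,121.75 (running OOP $5,294.50).
#3 ($1,602): deductible met; 25% of $1,602 = $400.50. OOP would hit $5,695 > $5,550, so the cap limits the traveler to $5,550 − $5,294.50 = $255.50.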